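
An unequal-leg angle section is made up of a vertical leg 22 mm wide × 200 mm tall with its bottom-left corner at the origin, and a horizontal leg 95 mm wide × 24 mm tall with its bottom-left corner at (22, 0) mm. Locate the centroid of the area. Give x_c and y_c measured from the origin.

vertical leg: A = 22 × 200 = 4400.00, centroid at (11.00, 100.00).
horizontal leg: A = 95 × 24 = 2280.00, centroid at (69.50, 12.00).
ΣA = 6680.00 mm²
ΣAx_c = (4400.00)(11.00) + (2280.00)(69.50) = 206860.00 mm³
ΣAy_c = (4400.00)(100.00) + (2280.00)(12.00) = 467360.00 mm³
x_c = 206860.00 / 6680.00 = 30.97 mm
y_c = 467360.00 / 6680.00 = 69.96 mm

x_c = 30.97 mm, y_c = 69.96 mm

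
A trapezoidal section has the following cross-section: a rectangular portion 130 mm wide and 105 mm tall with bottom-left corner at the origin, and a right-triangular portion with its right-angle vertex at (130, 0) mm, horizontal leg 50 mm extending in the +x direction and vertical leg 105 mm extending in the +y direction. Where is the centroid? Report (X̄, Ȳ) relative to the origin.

rectangular portion: A = 130 × 105 = 13650.00, centroid at (65.00, 52.50).
triangular portion: A = ½·50·105 = 2625.00, centroid at (146.67, 35.00).
ΣA = 16275.00 mm², ΣAX̄ = 1272250.00 mm³, ΣAȲ = 808500.00 mm³.
X̄ = 1272250.00/16275.00 = 78.17 mm; Ȳ = 808500.00/16275.00 = 49.68 mm.

X̄ = 78.17 mm, Ȳ = 49.68 mm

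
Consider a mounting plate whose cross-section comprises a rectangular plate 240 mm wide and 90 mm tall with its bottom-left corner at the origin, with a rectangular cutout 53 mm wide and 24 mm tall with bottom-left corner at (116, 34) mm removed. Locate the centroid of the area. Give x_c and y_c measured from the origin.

plate: A = 240 × 90 = 21600.00, centroid at (120.00, 45.00).
hole: A = −(53 × 24) = -1272.00, centroid at (142.50, 46.00).
ΣA = 20328.00 mm²
ΣAx_c = (21600.00)(120.00) + (-1272.00)(142.50) = 2410740.00 mm³
ΣAy_c = (21600.00)(45.00) + (-1272.00)(46.00) = 913488.00 mm³
x_c = 2410740.00 / 20328.00 = 118.59 mm
y_c = 913488.00 / 20328.00 = 44.94 mm

x_c = 118.59 mm, y_c = 44.94 mm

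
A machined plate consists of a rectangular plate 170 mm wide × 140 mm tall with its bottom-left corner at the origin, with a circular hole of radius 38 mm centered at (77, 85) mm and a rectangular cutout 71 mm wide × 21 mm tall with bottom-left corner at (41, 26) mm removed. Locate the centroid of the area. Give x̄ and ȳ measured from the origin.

x̄ = 87.76 mm, ȳ = 68.98 mm

Part | A | x̄ᵢ | ȳᵢ | A·x̄ᵢ | A·ȳᵢ
plate | 23800.00 | 85.00 | 70.00 | 2023000.00 | 1666000.00
hole 1 | -4536.46 | 77.00 | 85.00 | -349307.40 | -385599.08
hole 2 | -1491.00 | 76.50 | 36.50 | -114061.50 | -54421.50
Σ | 17772.54 |  |  | 1559631.10 | 1225979.42
x̄ = 1559631.10 / 17772.54 = 87.76 mm
ȳ = 1225979.42 / 17772.54 = 68.98 mm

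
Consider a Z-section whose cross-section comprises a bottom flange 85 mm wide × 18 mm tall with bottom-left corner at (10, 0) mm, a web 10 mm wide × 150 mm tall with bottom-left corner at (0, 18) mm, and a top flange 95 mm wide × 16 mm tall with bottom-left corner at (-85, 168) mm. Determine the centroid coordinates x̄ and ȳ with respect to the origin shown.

bottom flange: A = 85 × 18 = 1530.00, centroid at (52.50, 9.00).
web: A = 10 × 150 = 1500.00, centroid at (5.00, 93.00).
top flange: A = 95 × 16 = 1520.00, centroid at (-37.50, 176.00).
ΣA = 4550.00 mm²
ΣAx̄ = (1530.00)(52.50) + (1500.00)(5.00) + (1520.00)(-37.50) = 30825.00 mm³
ΣAȳ = (1530.00)(9.00) + (1500.00)(93.00) + (1520.00)(176.00) = 420790.00 mm³
x̄ = 30825.00 / 4550.00 = 6.77 mm
ȳ = 420790.00 / 4550.00 = 92.48 mm

x̄ = 6.77 mm, ȳ = 92.48 mm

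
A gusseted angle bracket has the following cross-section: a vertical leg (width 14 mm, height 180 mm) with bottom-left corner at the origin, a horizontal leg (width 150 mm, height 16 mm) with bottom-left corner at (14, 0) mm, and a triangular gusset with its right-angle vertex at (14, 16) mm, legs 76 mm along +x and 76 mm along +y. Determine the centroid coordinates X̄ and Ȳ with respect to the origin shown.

vertical leg: A = 14 × 180 = 2520.00, centroid at (7.00, 90.00).
horizontal leg: A = 150 × 16 = 2400.00, centroid at (89.00, 8.00).
gusset: A = ½·76·76 = 2888.00, centroid at (39.33, 41.33).
ΣA = 7808.00 mm², ΣAX̄ = 344834.67 mm³, ΣAȲ = 365370.67 mm³.
X̄ = 344834.67/7808.00 = 44.16 mm; Ȳ = 365370.67/7808.00 = 46.79 mm.

X̄ = 44.16 mm, Ȳ = 46.79 mm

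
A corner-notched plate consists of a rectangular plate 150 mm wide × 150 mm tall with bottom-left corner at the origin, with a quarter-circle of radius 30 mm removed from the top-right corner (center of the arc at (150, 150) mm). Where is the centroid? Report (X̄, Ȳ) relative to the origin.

plate: A = 150 × 150 = 22500.00, centroid at (75.00, 75.00).
removed quarter-circle: A = −¼π·30² = -706.86, centroid at (137.27, 137.27).
ΣA = 21793.14 mm²
ΣAX̄ = (22500.00)(75.00) + (-706.86)(137.27) = 1590471.25 mm³
ΣAȲ = (22500.00)(75.00) + (-706.86)(137.27) = 1590471.25 mm³
X̄ = 1590471.25 / 21793.14 = 72.98 mm
Ȳ = 1590471.25 / 21793.14 = 72.98 mm

X̄ = 72.98 mm, Ȳ = 72.98 mm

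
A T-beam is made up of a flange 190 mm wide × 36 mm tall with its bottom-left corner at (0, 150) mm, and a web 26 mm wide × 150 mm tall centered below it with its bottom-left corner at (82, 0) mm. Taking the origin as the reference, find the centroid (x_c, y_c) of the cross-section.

Part | A | x̄ᵢ | ȳᵢ | A·x̄ᵢ | A·ȳᵢ
web | 3900.00 | 95.00 | 75.00 | 370500.00 | 292500.00
flange | 6840.00 | 95.00 | 168.00 | 649800.00 | 1149120.00
Σ | 10740.00 |  |  | 1020300.00 | 1441620.00
x_c = 1020300.00 / 10740.00 = 95.00 mm
y_c = 1441620.00 / 10740.00 = 134.23 mm

x_c = 95.00 mm, y_c = 134.23 mm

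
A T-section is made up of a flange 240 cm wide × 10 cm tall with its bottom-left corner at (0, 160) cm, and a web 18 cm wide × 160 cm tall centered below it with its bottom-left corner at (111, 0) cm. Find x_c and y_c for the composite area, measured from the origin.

web: A = 18 × 160 = 2880.00, centroid at (120.00, 80.00).
flange: A = 240 × 10 = 2400.00, centroid at (120.00, 165.00).
ΣA = 5280.00 cm²
ΣAx_c = (2880.00)(120.00) + (2400.00)(120.00) = 633600.00 cm³
ΣAy_c = (2880.00)(80.00) + (2400.00)(165.00) = 626400.00 cm³
x_c = 633600.00 / 5280.00 = 120.00 cm
y_c = 626400.00 / 5280.00 = 118.64 cm

x_c = 120.00 cm, y_c = 118.64 cm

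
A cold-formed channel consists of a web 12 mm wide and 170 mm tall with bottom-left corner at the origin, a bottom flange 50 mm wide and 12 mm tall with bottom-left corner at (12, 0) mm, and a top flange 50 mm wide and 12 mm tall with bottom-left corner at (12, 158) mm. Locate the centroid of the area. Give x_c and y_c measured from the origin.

web: A = 12 × 170 = 2040.00, centroid at (6.00, 85.00).
bottom flange: A = 50 × 12 = 600.00, centroid at (37.00, 6.00).
top flange: A = 50 × 12 = 600.00, centroid at (37.00, 164.00).
ΣA = 3240.00 mm²
ΣAx_c = (2040.00)(6.00) + (600.00)(37.00) + (600.00)(37.00) = 56640.00 mm³
ΣAy_c = (2040.00)(85.00) + (600.00)(6.00) + (600.00)(164.00) = 275400.00 mm³
x_c = 56640.00 / 3240.00 = 17.48 mm
y_c = 275400.00 / 3240.00 = 85.00 mm

x_c = 17.48 mm, y_c = 85.00 mm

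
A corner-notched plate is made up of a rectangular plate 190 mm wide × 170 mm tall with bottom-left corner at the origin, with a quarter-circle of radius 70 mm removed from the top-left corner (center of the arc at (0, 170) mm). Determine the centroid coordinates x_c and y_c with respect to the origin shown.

x_c = 103.83 mm, y_c = 77.52 mm

plate: A = 190 × 170 = 32300.00, centroid at (95.00, 85.00).
removed quarter-circle: A = −¼π·70² = -3848.45, centroid at (29.71, 140.29).
ΣA = 28451.55 mm²
ΣAx_c = (32300.00)(95.00) + (-3848.45)(29.71) = 2954166.67 mm³
ΣAy_c = (32300.00)(85.00) + (-3848.45)(140.29) = 2205596.66 mm³
x_c = 2954166.67 / 28451.55 = 103.83 mm
y_c = 2205596.66 / 28451.55 = 77.52 mm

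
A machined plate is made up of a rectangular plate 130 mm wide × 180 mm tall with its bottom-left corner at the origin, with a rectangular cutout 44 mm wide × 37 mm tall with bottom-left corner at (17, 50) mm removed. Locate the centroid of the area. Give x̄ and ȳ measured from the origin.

plate: A = 130 × 180 = 23400.00, centroid at (65.00, 90.00).
hole: A = −(44 × 37) = -1628.00, centroid at (39.00, 68.50).
ΣA = 21772.00 mm², ΣAx̄ = 1457508.00 mm³, ΣAȳ = 1994482.00 mm³.
x̄ = 1457508.00/21772.00 = 66.94 mm; ȳ = 1994482.00/21772.00 = 91.61 mm.

x̄ = 66.94 mm, ȳ = 91.61 mm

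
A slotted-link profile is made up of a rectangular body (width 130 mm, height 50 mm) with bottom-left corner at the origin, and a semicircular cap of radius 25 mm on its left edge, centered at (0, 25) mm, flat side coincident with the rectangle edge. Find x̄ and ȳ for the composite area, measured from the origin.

x̄ = 55.08 mm, ȳ = 25.00 mm

rectangular body: A = 130 × 50 = 6500.00, centroid at (65.00, 25.00).
semicircular end: A = ½π·25² = 981.75, centroid at (-10.61, 25.00).
ΣA = 7481.75 mm², ΣAx̄ = 412083.33 mm³, ΣAȳ = 187043.69 mm³.
x̄ = 412083.33/7481.75 = 55.08 mm; ȳ = 187043.69/7481.75 = 25.00 mm.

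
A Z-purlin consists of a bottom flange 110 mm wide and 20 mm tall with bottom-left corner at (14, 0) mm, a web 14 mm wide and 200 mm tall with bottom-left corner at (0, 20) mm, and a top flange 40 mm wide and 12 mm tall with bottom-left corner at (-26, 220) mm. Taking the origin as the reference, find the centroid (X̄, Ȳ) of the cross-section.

X̄ = 30.75 mm, Ȳ = 85.12 mm

bottom flange: A = 110 × 20 = 2200.00, centroid at (69.00, 10.00).
web: A = 14 × 200 = 2800.00, centroid at (7.00, 120.00).
top flange: A = 40 × 12 = 480.00, centroid at (-6.00, 226.00).
ΣA = 5480.00 mm²
ΣAX̄ = (2200.00)(69.00) + (2800.00)(7.00) + (480.00)(-6.00) = 168520.00 mm³
ΣAȲ = (2200.00)(10.00) + (2800.00)(120.00) + (480.00)(226.00) = 466480.00 mm³
X̄ = 168520.00 / 5480.00 = 30.75 mm
Ȳ = 466480.00 / 5480.00 = 85.12 mm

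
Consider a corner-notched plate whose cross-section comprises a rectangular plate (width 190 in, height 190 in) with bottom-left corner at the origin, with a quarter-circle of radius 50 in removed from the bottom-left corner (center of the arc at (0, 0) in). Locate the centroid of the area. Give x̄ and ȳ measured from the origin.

x̄ = 99.24 in, ȳ = 99.24 in

plate: A = 190 × 190 = 36100.00, centroid at (95.00, 95.00).
removed quarter-circle: A = −¼π·50² = -1963.50, centroid at (21.22, 21.22).
ΣA = 34136.50 in², ΣAx̄ = 3387833.33 in³, ΣAȳ = 3387833.33 in³.
x̄ = 3387833.33/34136.50 = 99.24 in; ȳ = 3387833.33/34136.50 = 99.24 in.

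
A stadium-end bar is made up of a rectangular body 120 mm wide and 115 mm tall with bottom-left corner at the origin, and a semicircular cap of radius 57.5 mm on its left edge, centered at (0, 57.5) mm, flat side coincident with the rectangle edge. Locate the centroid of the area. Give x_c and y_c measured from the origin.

x_c = 36.92 mm, y_c = 57.50 mm

rectangular body: A = 120 × 115 = 13800.00, centroid at (60.00, 57.50).
semicircular end: A = ½π·57.5² = 5193.45, centroid at (-24.40, 57.50).
ΣA = 18993.45 mm², ΣAx_c = 701260.42 mm³, ΣAy_c = 1092123.11 mm³.
x_c = 701260.42/18993.45 = 36.92 mm; y_c = 1092123.11/18993.45 = 57.50 mm.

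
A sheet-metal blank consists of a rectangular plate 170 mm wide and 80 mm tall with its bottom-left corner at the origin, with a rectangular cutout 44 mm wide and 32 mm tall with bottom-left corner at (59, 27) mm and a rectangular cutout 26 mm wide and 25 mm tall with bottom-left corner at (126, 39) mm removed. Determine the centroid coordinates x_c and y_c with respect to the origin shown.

x_c = 82.45 mm, y_c = 38.99 mm

Part | A | x̄ᵢ | ȳᵢ | A·x̄ᵢ | A·ȳᵢ
plate | 13600.00 | 85.00 | 40.00 | 1156000.00 | 544000.00
hole 1 | -1408.00 | 81.00 | 43.00 | -114048.00 | -60544.00
hole 2 | -650.00 | 139.00 | 51.50 | -90350.00 | -33475.00
Σ | 11542.00 |  |  | 951602.00 | 449981.00
x_c = 951602.00 / 11542.00 = 82.45 mm
y_c = 449981.00 / 11542.00 = 38.99 mm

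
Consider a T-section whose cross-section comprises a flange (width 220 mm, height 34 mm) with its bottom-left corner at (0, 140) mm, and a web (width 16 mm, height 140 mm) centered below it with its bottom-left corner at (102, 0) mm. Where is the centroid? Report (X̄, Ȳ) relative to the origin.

Part | A | x̄ᵢ | ȳᵢ | A·x̄ᵢ | A·ȳᵢ
web | 2240.00 | 110.00 | 70.00 | 246400.00 | 156800.00
flange | 7480.00 | 110.00 | 157.00 | 822800.00 | 1174360.00
Σ | 9720.00 |  |  | 1069200.00 | 1331160.00
X̄ = 1069200.00 / 9720.00 = 110.00 mm
Ȳ = 1331160.00 / 9720.00 = 136.95 mm

X̄ = 110.00 mm, Ȳ = 136.95 mm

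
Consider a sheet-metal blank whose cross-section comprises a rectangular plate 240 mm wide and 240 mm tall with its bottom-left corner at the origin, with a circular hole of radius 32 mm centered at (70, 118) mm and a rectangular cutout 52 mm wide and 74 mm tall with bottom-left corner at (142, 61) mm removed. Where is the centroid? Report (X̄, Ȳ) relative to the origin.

plate: A = 240 × 240 = 57600.00, centroid at (120.00, 120.00).
hole 1: A = −π·32² = -3216.99, centroid at (70.00, 118.00).
hole 2: A = −(52 × 74) = -3848.00, centroid at (168.00, 98.00).
ΣA = 50535.01 mm², ΣAX̄ = 6040346.64 mm³, ΣAȲ = 6155291.08 mm³.
X̄ = 6040346.64/50535.01 = 119.53 mm; Ȳ = 6155291.08/50535.01 = 121.80 mm.

X̄ = 119.53 mm, Ȳ = 121.80 mm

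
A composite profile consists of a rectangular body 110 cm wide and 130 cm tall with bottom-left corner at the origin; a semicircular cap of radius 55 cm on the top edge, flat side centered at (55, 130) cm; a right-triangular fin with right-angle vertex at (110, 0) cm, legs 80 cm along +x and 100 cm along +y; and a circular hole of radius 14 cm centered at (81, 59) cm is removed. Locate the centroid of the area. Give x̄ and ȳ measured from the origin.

rectangular body: A = 110 × 130 = 14300.00, centroid at (55.00, 65.00).
semicircular top: A = ½π·55² = 4751.66, centroid at (55.00, 153.34).
triangular fin: A = ½·80·100 = 4000.00, centroid at (136.67, 33.33).
hole: A = −π·14² = -615.75, centroid at (81.00, 59.00).
ΣA = 22435.91 cm², ΣAx̄ = 1544631.98 cm³, ΣAȳ = 1755136.28 cm³.
x̄ = 1544631.98/22435.91 = 68.85 cm; ȳ = 1755136.28/22435.91 = 78.23 cm.

x̄ = 68.85 cm, ȳ = 78.23 cm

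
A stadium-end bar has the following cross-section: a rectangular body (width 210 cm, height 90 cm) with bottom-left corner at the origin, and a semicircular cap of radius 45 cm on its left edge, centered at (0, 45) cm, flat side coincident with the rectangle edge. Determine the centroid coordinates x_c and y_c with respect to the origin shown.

x_c = 87.12 cm, y_c = 45.00 cm

Part | A | x̄ᵢ | ȳᵢ | A·x̄ᵢ | A·ȳᵢ
rectangular body | 18900.00 | 105.00 | 45.00 | 1984500.00 | 850500.00
semicircular end | 3180.86 | -19.10 | 45.00 | -60750.00 | 143138.82
Σ | 22080.86 |  |  | 1923750.00 | 993638.82
x_c = 1923750.00 / 22080.86 = 87.12 cm
y_c = 993638.82 / 22080.86 = 45.00 cm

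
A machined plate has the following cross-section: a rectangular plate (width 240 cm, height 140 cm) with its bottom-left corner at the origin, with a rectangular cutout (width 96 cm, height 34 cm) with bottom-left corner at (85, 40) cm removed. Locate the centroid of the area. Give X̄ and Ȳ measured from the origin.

X̄ = 118.60 cm, Ȳ = 71.40 cm

Part | A | x̄ᵢ | ȳᵢ | A·x̄ᵢ | A·ȳᵢ
plate | 33600.00 | 120.00 | 70.00 | 4032000.00 | 2352000.00
hole | -3264.00 | 133.00 | 57.00 | -434112.00 | -186048.00
Σ | 30336.00 |  |  | 3597888.00 | 2165952.00
X̄ = 3597888.00 / 30336.00 = 118.60 cm
Ȳ = 2165952.00 / 30336.00 = 71.40 cm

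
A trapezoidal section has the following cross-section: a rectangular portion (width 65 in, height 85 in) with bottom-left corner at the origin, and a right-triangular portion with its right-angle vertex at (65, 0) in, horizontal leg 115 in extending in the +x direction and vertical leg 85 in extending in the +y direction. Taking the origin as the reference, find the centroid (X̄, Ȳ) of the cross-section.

rectangular portion: A = 65 × 85 = 5525.00, centroid at (32.50, 42.50).
triangular portion: A = ½·115·85 = 4887.50, centroid at (103.33, 28.33).
ΣA = 10412.50 in²
ΣAX̄ = (5525.00)(32.50) + (4887.50)(103.33) = 684604.17 in³
ΣAȲ = (5525.00)(42.50) + (4887.50)(28.33) = 373291.67 in³
X̄ = 684604.17 / 10412.50 = 65.75 in
Ȳ = 373291.67 / 10412.50 = 35.85 in

X̄ = 65.75 in, Ȳ = 35.85 in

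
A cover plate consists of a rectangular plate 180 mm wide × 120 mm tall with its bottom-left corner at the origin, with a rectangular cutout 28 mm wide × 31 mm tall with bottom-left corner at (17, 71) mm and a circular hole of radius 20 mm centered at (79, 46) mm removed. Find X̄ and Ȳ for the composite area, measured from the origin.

plate: A = 180 × 120 = 21600.00, centroid at (90.00, 60.00).
hole 1: A = −(28 × 31) = -868.00, centroid at (31.00, 86.50).
hole 2: A = −π·20² = -1256.64, centroid at (79.00, 46.00).
ΣA = 19475.36 mm², ΣAX̄ = 1817817.67 mm³, ΣAȲ = 1163112.70 mm³.
X̄ = 1817817.67/19475.36 = 93.34 mm; Ȳ = 1163112.70/19475.36 = 59.72 mm.

X̄ = 93.34 mm, Ȳ = 59.72 mm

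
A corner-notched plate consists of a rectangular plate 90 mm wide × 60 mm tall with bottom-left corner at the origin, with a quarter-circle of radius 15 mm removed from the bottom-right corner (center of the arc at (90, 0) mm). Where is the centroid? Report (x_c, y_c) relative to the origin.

x_c = 43.69 mm, y_c = 30.80 mm

plate: A = 90 × 60 = 5400.00, centroid at (45.00, 30.00).
removed quarter-circle: A = −¼π·15² = -176.71, centroid at (83.63, 6.37).
ΣA = 5223.29 mm², ΣAx_c = 228220.69 mm³, ΣAy_c = 160875.00 mm³.
x_c = 228220.69/5223.29 = 43.69 mm; y_c = 160875.00/5223.29 = 30.80 mm.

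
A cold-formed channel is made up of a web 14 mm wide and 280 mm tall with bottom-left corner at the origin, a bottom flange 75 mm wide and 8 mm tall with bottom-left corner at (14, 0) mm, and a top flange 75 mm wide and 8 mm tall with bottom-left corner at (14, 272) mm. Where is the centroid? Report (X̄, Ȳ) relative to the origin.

web: A = 14 × 280 = 3920.00, centroid at (7.00, 140.00).
bottom flange: A = 75 × 8 = 600.00, centroid at (51.50, 4.00).
top flange: A = 75 × 8 = 600.00, centroid at (51.50, 276.00).
ΣA = 5120.00 mm²
ΣAX̄ = (3920.00)(7.00) + (600.00)(51.50) + (600.00)(51.50) = 89240.00 mm³
ΣAȲ = (3920.00)(140.00) + (600.00)(4.00) + (600.00)(276.00) = 716800.00 mm³
X̄ = 89240.00 / 5120.00 = 17.43 mm
Ȳ = 716800.00 / 5120.00 = 140.00 mm

X̄ = 17.43 mm, Ȳ = 140.00 mm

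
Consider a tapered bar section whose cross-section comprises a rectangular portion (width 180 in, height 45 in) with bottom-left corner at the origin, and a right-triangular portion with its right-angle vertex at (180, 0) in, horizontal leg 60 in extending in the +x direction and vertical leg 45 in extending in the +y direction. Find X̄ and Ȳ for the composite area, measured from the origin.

X̄ = 105.71 in, Ȳ = 21.43 in

rectangular portion: A = 180 × 45 = 8100.00, centroid at (90.00, 22.50).
triangular portion: A = ½·60·45 = 1350.00, centroid at (200.00, 15.00).
ΣA = 9450.00 in²
ΣAX̄ = (8100.00)(90.00) + (1350.00)(200.00) = 999000.00 in³
ΣAȲ = (8100.00)(22.50) + (1350.00)(15.00) = 202500.00 in³
X̄ = 999000.00 / 9450.00 = 105.71 in
Ȳ = 202500.00 / 9450.00 = 21.43 in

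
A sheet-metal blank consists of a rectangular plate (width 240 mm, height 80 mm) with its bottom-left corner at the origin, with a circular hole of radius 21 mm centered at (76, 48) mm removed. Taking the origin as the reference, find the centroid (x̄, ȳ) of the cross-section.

Part | A | x̄ᵢ | ȳᵢ | A·x̄ᵢ | A·ȳᵢ
plate | 19200.00 | 120.00 | 40.00 | 2304000.00 | 768000.00
hole | -1385.44 | 76.00 | 48.00 | -105293.62 | -66501.23
Σ | 17814.56 |  |  | 2198706.38 | 701498.77
x̄ = 2198706.38 / 17814.56 = 123.42 mm
ȳ = 701498.77 / 17814.56 = 39.38 mm

x̄ = 123.42 mm, ȳ = 39.38 mm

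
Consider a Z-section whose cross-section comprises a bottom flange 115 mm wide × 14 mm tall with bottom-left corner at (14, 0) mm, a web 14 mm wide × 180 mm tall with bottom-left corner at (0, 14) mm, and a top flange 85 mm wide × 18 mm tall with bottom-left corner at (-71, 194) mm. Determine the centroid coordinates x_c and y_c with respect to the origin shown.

bottom flange: A = 115 × 14 = 1610.00, centroid at (71.50, 7.00).
web: A = 14 × 180 = 2520.00, centroid at (7.00, 104.00).
top flange: A = 85 × 18 = 1530.00, centroid at (-28.50, 203.00).
ΣA = 5660.00 mm²
ΣAx_c = (1610.00)(71.50) + (2520.00)(7.00) + (1530.00)(-28.50) = 89150.00 mm³
ΣAy_c = (1610.00)(7.00) + (2520.00)(104.00) + (1530.00)(203.00) = 583940.00 mm³
x_c = 89150.00 / 5660.00 = 15.75 mm
y_c = 583940.00 / 5660.00 = 103.17 mm

x_c = 15.75 mm, y_c = 103.17 mm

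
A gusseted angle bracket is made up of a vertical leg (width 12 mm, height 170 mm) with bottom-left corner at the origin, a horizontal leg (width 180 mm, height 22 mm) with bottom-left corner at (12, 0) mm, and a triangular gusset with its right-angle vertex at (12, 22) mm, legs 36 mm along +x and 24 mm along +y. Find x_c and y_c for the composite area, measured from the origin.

vertical leg: A = 12 × 170 = 2040.00, centroid at (6.00, 85.00).
horizontal leg: A = 180 × 22 = 3960.00, centroid at (102.00, 11.00).
gusset: A = ½·36·24 = 432.00, centroid at (24.00, 30.00).
ΣA = 6432.00 mm², ΣAx_c = 426528.00 mm³, ΣAy_c = 229920.00 mm³.
x_c = 426528.00/6432.00 = 66.31 mm; y_c = 229920.00/6432.00 = 35.75 mm.

x_c = 66.31 mm, y_c = 35.75 mm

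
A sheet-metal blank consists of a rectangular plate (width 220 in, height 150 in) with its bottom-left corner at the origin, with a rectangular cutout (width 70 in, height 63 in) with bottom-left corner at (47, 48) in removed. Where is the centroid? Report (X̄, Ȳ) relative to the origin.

plate: A = 220 × 150 = 33000.00, centroid at (110.00, 75.00).
hole: A = −(70 × 63) = -4410.00, centroid at (82.00, 79.50).
ΣA = 28590.00 in², ΣAX̄ = 3268380.00 in³, ΣAȲ = 2124405.00 in³.
X̄ = 3268380.00/28590.00 = 114.32 in; Ȳ = 2124405.00/28590.00 = 74.31 in.

X̄ = 114.32 in, Ȳ = 74.31 in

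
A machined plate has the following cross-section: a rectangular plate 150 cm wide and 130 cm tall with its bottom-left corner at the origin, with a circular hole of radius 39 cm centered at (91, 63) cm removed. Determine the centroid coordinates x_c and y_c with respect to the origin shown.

x_c = 69.81 cm, y_c = 65.65 cm

plate: A = 150 × 130 = 19500.00, centroid at (75.00, 65.00).
hole: A = −π·39² = -4778.36, centroid at (91.00, 63.00).
ΣA = 14721.64 cm², ΣAx_c = 1027669.02 cm³, ΣAy_c = 966463.17 cm³.
x_c = 1027669.02/14721.64 = 69.81 cm; y_c = 966463.17/14721.64 = 65.65 cm.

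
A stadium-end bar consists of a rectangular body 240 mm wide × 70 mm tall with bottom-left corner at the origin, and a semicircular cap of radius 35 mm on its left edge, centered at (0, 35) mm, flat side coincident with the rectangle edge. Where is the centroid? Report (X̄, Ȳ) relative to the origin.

X̄ = 106.14 mm, Ȳ = 35.00 mm

Part | A | x̄ᵢ | ȳᵢ | A·x̄ᵢ | A·ȳᵢ
rectangular body | 16800.00 | 120.00 | 35.00 | 2016000.00 | 588000.00
semicircular end | 1924.23 | -14.85 | 35.00 | -28583.33 | 67347.89
Σ | 18724.23 |  |  | 1987416.67 | 655347.89
X̄ = 1987416.67 / 18724.23 = 106.14 mm
Ȳ = 655347.89 / 18724.23 = 35.00 mm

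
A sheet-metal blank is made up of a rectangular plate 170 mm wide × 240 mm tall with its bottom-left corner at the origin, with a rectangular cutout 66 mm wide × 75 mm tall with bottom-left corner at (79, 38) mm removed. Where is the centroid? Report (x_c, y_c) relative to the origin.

x_c = 81.27 mm, y_c = 126.14 mm

plate: A = 170 × 240 = 40800.00, centroid at (85.00, 120.00).
hole: A = −(66 × 75) = -4950.00, centroid at (112.00, 75.50).
ΣA = 35850.00 mm², ΣAx_c = 2913600.00 mm³, ΣAy_c = 4522275.00 mm³.
x_c = 2913600.00/35850.00 = 81.27 mm; y_c = 4522275.00/35850.00 = 126.14 mm.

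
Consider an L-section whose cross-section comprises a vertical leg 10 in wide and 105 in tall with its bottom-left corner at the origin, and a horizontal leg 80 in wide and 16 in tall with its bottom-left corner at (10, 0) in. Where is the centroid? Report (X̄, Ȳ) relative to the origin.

vertical leg: A = 10 × 105 = 1050.00, centroid at (5.00, 52.50).
horizontal leg: A = 80 × 16 = 1280.00, centroid at (50.00, 8.00).
ΣA = 2330.00 in², ΣAX̄ = 69250.00 in³, ΣAȲ = 65365.00 in³.
X̄ = 69250.00/2330.00 = 29.72 in; Ȳ = 65365.00/2330.00 = 28.05 in.

X̄ = 29.72 in, Ȳ = 28.05 in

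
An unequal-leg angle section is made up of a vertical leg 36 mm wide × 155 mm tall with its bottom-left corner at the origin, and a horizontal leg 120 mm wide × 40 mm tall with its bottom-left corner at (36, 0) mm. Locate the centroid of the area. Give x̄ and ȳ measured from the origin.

vertical leg: A = 36 × 155 = 5580.00, centroid at (18.00, 77.50).
horizontal leg: A = 120 × 40 = 4800.00, centroid at (96.00, 20.00).
ΣA = 10380.00 mm², ΣAx̄ = 561240.00 mm³, ΣAȳ = 528450.00 mm³.
x̄ = 561240.00/10380.00 = 54.07 mm; ȳ = 528450.00/10380.00 = 50.91 mm.

x̄ = 54.07 mm, ȳ = 50.91 mm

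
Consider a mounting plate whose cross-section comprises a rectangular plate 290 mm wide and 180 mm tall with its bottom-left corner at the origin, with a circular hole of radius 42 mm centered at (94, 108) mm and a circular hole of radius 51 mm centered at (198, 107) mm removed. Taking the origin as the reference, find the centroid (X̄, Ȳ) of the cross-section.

X̄ = 141.09 mm, Ȳ = 83.80 mm

plate: A = 290 × 180 = 52200.00, centroid at (145.00, 90.00).
hole 1: A = −π·42² = -5541.77, centroid at (94.00, 108.00).
hole 2: A = −π·51² = -8171.28, centroid at (198.00, 107.00).
ΣA = 38486.95 mm²
ΣAX̄ = (52200.00)(145.00) + (-5541.77)(94.00) + (-8171.28)(198.00) = 5430159.74 mm³
ΣAȲ = (52200.00)(90.00) + (-5541.77)(108.00) + (-8171.28)(107.00) = 3225161.67 mm³
X̄ = 5430159.74 / 38486.95 = 141.09 mm
Ȳ = 3225161.67 / 38486.95 = 83.80 mm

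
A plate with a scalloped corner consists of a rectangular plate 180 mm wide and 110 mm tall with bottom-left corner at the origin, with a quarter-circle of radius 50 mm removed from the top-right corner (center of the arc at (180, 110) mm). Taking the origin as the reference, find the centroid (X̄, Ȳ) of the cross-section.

X̄ = 82.43 mm, Ȳ = 51.28 mm

Part | A | x̄ᵢ | ȳᵢ | A·x̄ᵢ | A·ȳᵢ
plate | 19800.00 | 90.00 | 55.00 | 1782000.00 | 1089000.00
removed quarter-circle | -1963.50 | 158.78 | 88.78 | -311762.51 | -174317.83
Σ | 17836.50 |  |  | 1470237.49 | 914682.17
X̄ = 1470237.49 / 17836.50 = 82.43 mm
Ȳ = 914682.17 / 17836.50 = 51.28 mm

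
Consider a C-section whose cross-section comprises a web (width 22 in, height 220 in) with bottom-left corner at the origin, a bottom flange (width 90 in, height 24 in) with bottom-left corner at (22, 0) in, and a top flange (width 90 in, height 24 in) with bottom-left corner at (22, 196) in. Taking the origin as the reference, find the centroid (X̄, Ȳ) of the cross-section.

web: A = 22 × 220 = 4840.00, centroid at (11.00, 110.00).
bottom flange: A = 90 × 24 = 2160.00, centroid at (67.00, 12.00).
top flange: A = 90 × 24 = 2160.00, centroid at (67.00, 208.00).
ΣA = 9160.00 in²
ΣAX̄ = (4840.00)(11.00) + (2160.00)(67.00) + (2160.00)(67.00) = 342680.00 in³
ΣAȲ = (4840.00)(110.00) + (2160.00)(12.00) + (2160.00)(208.00) = 1007600.00 in³
X̄ = 342680.00 / 9160.00 = 37.41 in
Ȳ = 1007600.00 / 9160.00 = 110.00 in

X̄ = 37.41 in, Ȳ = 110.00 in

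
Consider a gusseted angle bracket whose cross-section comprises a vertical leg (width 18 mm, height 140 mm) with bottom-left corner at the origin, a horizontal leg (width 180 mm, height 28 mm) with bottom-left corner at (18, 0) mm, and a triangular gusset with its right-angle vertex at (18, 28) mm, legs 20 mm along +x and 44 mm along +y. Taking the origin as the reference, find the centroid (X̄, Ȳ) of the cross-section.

vertical leg: A = 18 × 140 = 2520.00, centroid at (9.00, 70.00).
horizontal leg: A = 180 × 28 = 5040.00, centroid at (108.00, 14.00).
gusset: A = ½·20·44 = 440.00, centroid at (24.67, 42.67).
ΣA = 8000.00 mm², ΣAX̄ = 577853.33 mm³, ΣAȲ = 265733.33 mm³.
X̄ = 577853.33/8000.00 = 72.23 mm; Ȳ = 265733.33/8000.00 = 33.22 mm.

X̄ = 72.23 mm, Ȳ = 33.22 mm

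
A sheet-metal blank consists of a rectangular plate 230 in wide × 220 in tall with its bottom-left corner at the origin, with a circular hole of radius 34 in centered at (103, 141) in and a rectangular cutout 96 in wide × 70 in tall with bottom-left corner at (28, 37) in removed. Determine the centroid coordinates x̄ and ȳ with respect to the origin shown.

Part | A | x̄ᵢ | ȳᵢ | A·x̄ᵢ | A·ȳᵢ
plate | 50600.00 | 115.00 | 110.00 | 5819000.00 | 5566000.00
hole 1 | -3631.68 | 103.00 | 141.00 | -374063.15 | -512067.04
hole 2 | -6720.00 | 76.00 | 72.00 | -510720.00 | -483840.00
Σ | 40248.32 |  |  | 4934216.85 | 4570092.96
x̄ = 4934216.85 / 40248.32 = 122.59 in
ȳ = 4570092.96 / 40248.32 = 113.55 in

x̄ = 122.59 in, ȳ = 113.55 in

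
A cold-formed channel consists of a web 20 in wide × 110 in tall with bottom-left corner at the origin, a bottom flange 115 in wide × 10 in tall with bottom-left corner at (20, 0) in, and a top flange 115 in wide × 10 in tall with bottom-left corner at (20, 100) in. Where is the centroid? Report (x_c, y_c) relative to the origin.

Part | A | x̄ᵢ | ȳᵢ | A·x̄ᵢ | A·ȳᵢ
web | 2200.00 | 10.00 | 55.00 | 22000.00 | 121000.00
bottom flange | 1150.00 | 77.50 | 5.00 | 89125.00 | 5750.00
top flange | 1150.00 | 77.50 | 105.00 | 89125.00 | 120750.00
Σ | 4500.00 |  |  | 200250.00 | 247500.00
x_c = 200250.00 / 4500.00 = 44.50 in
y_c = 247500.00 / 4500.00 = 55.00 in

x_c = 44.50 in, y_c = 55.00 in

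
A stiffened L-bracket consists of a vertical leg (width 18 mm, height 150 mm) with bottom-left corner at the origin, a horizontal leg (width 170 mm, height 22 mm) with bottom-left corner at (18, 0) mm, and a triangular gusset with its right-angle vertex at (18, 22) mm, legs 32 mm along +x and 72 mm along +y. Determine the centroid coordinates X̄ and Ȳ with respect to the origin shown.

Part | A | x̄ᵢ | ȳᵢ | A·x̄ᵢ | A·ȳᵢ
vertical leg | 2700.00 | 9.00 | 75.00 | 24300.00 | 202500.00
horizontal leg | 3740.00 | 103.00 | 11.00 | 385220.00 | 41140.00
gusset | 1152.00 | 28.67 | 46.00 | 33024.00 | 52992.00
Σ | 7592.00 |  |  | 442544.00 | 296632.00
X̄ = 442544.00 / 7592.00 = 58.29 mm
Ȳ = 296632.00 / 7592.00 = 39.07 mm

X̄ = 58.29 mm, Ȳ = 39.07 mm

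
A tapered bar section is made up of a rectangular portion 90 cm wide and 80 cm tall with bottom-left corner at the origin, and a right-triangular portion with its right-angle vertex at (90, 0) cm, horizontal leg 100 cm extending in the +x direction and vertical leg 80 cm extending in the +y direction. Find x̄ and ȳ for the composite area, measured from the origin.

Part | A | x̄ᵢ | ȳᵢ | A·x̄ᵢ | A·ȳᵢ
rectangular portion | 7200.00 | 45.00 | 40.00 | 324000.00 | 288000.00
triangular portion | 4000.00 | 123.33 | 26.67 | 493333.33 | 106666.67
Σ | 11200.00 |  |  | 817333.33 | 394666.67
x̄ = 817333.33 / 11200.00 = 72.98 cm
ȳ = 394666.67 / 11200.00 = 35.24 cm

x̄ = 72.98 cm, ȳ = 35.24 cm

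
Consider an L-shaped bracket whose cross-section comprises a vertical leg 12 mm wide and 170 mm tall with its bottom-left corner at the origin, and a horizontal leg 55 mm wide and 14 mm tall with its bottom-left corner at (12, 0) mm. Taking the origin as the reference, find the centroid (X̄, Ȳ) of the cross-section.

vertical leg: A = 12 × 170 = 2040.00, centroid at (6.00, 85.00).
horizontal leg: A = 55 × 14 = 770.00, centroid at (39.50, 7.00).
ΣA = 2810.00 mm²
ΣAX̄ = (2040.00)(6.00) + (770.00)(39.50) = 42655.00 mm³
ΣAȲ = (2040.00)(85.00) + (770.00)(7.00) = 178790.00 mm³
X̄ = 42655.00 / 2810.00 = 15.18 mm
Ȳ = 178790.00 / 2810.00 = 63.63 mm

X̄ = 15.18 mm, Ȳ = 63.63 mm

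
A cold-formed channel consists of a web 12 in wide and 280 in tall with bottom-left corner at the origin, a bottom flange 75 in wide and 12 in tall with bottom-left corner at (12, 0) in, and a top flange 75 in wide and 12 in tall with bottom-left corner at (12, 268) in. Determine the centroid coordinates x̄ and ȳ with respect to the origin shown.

x̄ = 21.17 in, ȳ = 140.00 in

Part | A | x̄ᵢ | ȳᵢ | A·x̄ᵢ | A·ȳᵢ
web | 3360.00 | 6.00 | 140.00 | 20160.00 | 470400.00
bottom flange | 900.00 | 49.50 | 6.00 | 44550.00 | 5400.00
top flange | 900.00 | 49.50 | 274.00 | 44550.00 | 246600.00
Σ | 5160.00 |  |  | 109260.00 | 722400.00
x̄ = 109260.00 / 5160.00 = 21.17 in
ȳ = 722400.00 / 5160.00 = 140.00 in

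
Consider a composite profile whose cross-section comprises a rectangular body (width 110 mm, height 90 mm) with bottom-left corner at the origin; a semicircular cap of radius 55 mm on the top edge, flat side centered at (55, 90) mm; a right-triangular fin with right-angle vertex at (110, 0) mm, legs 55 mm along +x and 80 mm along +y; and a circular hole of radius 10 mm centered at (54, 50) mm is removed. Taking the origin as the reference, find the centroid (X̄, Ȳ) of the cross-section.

rectangular body: A = 110 × 90 = 9900.00, centroid at (55.00, 45.00).
semicircular top: A = ½π·55² = 4751.66, centroid at (55.00, 113.34).
triangular fin: A = ½·55·80 = 2200.00, centroid at (128.33, 26.67).
hole: A = −π·10² = -314.16, centroid at (54.00, 50.00).
ΣA = 16537.50 mm², ΣAX̄ = 1071209.97 mm³, ΣAȲ = 1027024.67 mm³.
X̄ = 1071209.97/16537.50 = 64.77 mm; Ȳ = 1027024.67/16537.50 = 62.10 mm.

X̄ = 64.77 mm, Ȳ = 62.10 mm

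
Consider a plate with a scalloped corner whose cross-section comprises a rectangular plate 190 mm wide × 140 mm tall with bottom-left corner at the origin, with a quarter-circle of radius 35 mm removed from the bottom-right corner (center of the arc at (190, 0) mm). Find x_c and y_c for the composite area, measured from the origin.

plate: A = 190 × 140 = 26600.00, centroid at (95.00, 70.00).
removed quarter-circle: A = −¼π·35² = -962.11, centroid at (175.15, 14.85).
ΣA = 25637.89 mm², ΣAx_c = 2358490.24 mm³, ΣAy_c = 1847708.33 mm³.
x_c = 2358490.24/25637.89 = 91.99 mm; y_c = 1847708.33/25637.89 = 72.07 mm.

x_c = 91.99 mm, y_c = 72.07 mm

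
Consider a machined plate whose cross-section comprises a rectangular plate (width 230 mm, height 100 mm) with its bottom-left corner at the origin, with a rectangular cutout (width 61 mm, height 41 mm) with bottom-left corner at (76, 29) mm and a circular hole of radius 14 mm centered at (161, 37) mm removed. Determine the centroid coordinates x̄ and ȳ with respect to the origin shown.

x̄ = 114.64 mm, ȳ = 50.47 mm

Part | A | x̄ᵢ | ȳᵢ | A·x̄ᵢ | A·ȳᵢ
plate | 23000.00 | 115.00 | 50.00 | 2645000.00 | 1150000.00
hole 1 | -2501.00 | 106.50 | 49.50 | -266356.50 | -123799.50
hole 2 | -615.75 | 161.00 | 37.00 | -99136.10 | -22782.83
Σ | 19883.25 |  |  | 2279507.40 | 1003417.67
x̄ = 2279507.40 / 19883.25 = 114.64 mm
ȳ = 1003417.67 / 19883.25 = 50.47 mm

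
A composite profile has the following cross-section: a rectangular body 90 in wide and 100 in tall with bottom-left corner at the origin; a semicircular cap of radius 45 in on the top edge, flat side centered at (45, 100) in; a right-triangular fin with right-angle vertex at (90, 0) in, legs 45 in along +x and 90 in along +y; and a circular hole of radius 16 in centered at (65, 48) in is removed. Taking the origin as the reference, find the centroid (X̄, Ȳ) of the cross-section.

X̄ = 52.87 in, Ȳ = 63.50 in

rectangular body: A = 90 × 100 = 9000.00, centroid at (45.00, 50.00).
semicircular top: A = ½π·45² = 3180.86, centroid at (45.00, 119.10).
triangular fin: A = ½·45·90 = 2025.00, centroid at (105.00, 30.00).
hole: A = −π·16² = -804.25, centroid at (65.00, 48.00).
ΣA = 13401.61 in²
ΣAX̄ = (9000.00)(45.00) + (3180.86)(45.00) + (2025.00)(105.00) + (-804.25)(65.00) = 708487.71 in³
ΣAȲ = (9000.00)(50.00) + (3180.86)(119.10) + (2025.00)(30.00) + (-804.25)(48.00) = 850982.37 in³
X̄ = 708487.71 / 13401.61 = 52.87 in
Ȳ = 850982.37 / 13401.61 = 63.50 in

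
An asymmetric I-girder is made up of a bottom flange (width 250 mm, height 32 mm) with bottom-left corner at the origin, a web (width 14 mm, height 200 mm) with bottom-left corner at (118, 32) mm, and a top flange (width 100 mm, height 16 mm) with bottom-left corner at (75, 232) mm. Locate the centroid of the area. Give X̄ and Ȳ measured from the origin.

X̄ = 125.00 mm, Ȳ = 71.10 mm

bottom flange: A = 250 × 32 = 8000.00, centroid at (125.00, 16.00).
web: A = 14 × 200 = 2800.00, centroid at (125.00, 132.00).
top flange: A = 100 × 16 = 1600.00, centroid at (125.00, 240.00).
ΣA = 12400.00 mm², ΣAX̄ = 1550000.00 mm³, ΣAȲ = 881600.00 mm³.
X̄ = 1550000.00/12400.00 = 125.00 mm; Ȳ = 881600.00/12400.00 = 71.10 mm.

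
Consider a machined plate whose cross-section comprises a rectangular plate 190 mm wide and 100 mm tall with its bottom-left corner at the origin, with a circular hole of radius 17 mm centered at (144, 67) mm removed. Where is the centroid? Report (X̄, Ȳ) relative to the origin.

X̄ = 92.54 mm, Ȳ = 49.15 mm

Part | A | x̄ᵢ | ȳᵢ | A·x̄ᵢ | A·ȳᵢ
plate | 19000.00 | 95.00 | 50.00 | 1805000.00 | 950000.00
hole | -907.92 | 144.00 | 67.00 | -130740.52 | -60830.66
Σ | 18092.08 |  |  | 1674259.48 | 889169.34
X̄ = 1674259.48 / 18092.08 = 92.54 mm
Ȳ = 889169.34 / 18092.08 = 49.15 mm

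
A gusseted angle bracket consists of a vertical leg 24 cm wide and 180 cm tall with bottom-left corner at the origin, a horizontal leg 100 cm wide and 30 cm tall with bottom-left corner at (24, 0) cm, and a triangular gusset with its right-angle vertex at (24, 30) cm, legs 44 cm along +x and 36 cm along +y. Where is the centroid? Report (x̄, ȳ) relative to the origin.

vertical leg: A = 24 × 180 = 4320.00, centroid at (12.00, 90.00).
horizontal leg: A = 100 × 30 = 3000.00, centroid at (74.00, 15.00).
gusset: A = ½·44·36 = 792.00, centroid at (38.67, 42.00).
ΣA = 8112.00 cm², ΣAx̄ = 304464.00 cm³, ΣAȳ = 467064.00 cm³.
x̄ = 304464.00/8112.00 = 37.53 cm; ȳ = 467064.00/8112.00 = 57.58 cm.

x̄ = 37.53 cm, ȳ = 57.58 cm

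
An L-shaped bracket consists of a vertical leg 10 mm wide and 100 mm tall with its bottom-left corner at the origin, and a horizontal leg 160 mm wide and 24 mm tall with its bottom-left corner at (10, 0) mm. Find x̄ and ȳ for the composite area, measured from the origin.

vertical leg: A = 10 × 100 = 1000.00, centroid at (5.00, 50.00).
horizontal leg: A = 160 × 24 = 3840.00, centroid at (90.00, 12.00).
ΣA = 4840.00 mm², ΣAx̄ = 350600.00 mm³, ΣAȳ = 96080.00 mm³.
x̄ = 350600.00/4840.00 = 72.44 mm; ȳ = 96080.00/4840.00 = 19.85 mm.

x̄ = 72.44 mm, ȳ = 19.85 mm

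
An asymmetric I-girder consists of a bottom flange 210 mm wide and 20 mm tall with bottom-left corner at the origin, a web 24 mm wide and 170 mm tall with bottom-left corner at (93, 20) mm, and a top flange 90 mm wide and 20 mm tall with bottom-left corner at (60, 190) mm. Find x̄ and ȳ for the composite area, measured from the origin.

bottom flange: A = 210 × 20 = 4200.00, centroid at (105.00, 10.00).
web: A = 24 × 170 = 4080.00, centroid at (105.00, 105.00).
top flange: A = 90 × 20 = 1800.00, centroid at (105.00, 200.00).
ΣA = 10080.00 mm²
ΣAx̄ = (4200.00)(105.00) + (4080.00)(105.00) + (1800.00)(105.00) = 1058400.00 mm³
ΣAȳ = (4200.00)(10.00) + (4080.00)(105.00) + (1800.00)(200.00) = 830400.00 mm³
x̄ = 1058400.00 / 10080.00 = 105.00 mm
ȳ = 830400.00 / 10080.00 = 82.38 mm

x̄ = 105.00 mm, ȳ = 82.38 mm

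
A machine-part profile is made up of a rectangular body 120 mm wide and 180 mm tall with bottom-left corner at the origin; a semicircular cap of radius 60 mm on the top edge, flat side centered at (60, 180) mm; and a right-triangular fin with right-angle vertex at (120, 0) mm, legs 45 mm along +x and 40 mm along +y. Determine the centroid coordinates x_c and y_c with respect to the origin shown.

x_c = 62.40 mm, y_c = 110.74 mm

rectangular body: A = 120 × 180 = 21600.00, centroid at (60.00, 90.00).
semicircular top: A = ½π·60² = 5654.87, centroid at (60.00, 205.46).
triangular fin: A = ½·45·40 = 900.00, centroid at (135.00, 13.33).
ΣA = 28154.87 mm²
ΣAx_c = (21600.00)(60.00) + (5654.87)(60.00) + (900.00)(135.00) = 1756792.01 mm³
ΣAy_c = (21600.00)(90.00) + (5654.87)(205.46) + (900.00)(13.33) = 3117876.02 mm³
x_c = 1756792.01 / 28154.87 = 62.40 mm
y_c = 3117876.02 / 28154.87 = 110.74 mm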